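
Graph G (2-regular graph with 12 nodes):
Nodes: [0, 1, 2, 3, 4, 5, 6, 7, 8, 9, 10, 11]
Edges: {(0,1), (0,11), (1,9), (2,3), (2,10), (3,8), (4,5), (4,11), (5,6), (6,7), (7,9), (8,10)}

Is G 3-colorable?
Yes, G is 3-colorable

A valid 3-coloring: color 1: [0, 3, 4, 6, 9, 10]; color 2: [1, 2, 5, 7, 8, 11].
(χ(G) = 2 ≤ 3.)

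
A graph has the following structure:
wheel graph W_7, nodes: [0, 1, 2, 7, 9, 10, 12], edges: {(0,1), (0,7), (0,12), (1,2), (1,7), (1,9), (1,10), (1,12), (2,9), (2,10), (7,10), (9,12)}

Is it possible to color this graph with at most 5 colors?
A valid 5-coloring: color 1: [1]; color 2: [0, 9, 10]; color 3: [2, 7, 12].
(χ(G) = 3 ≤ 5.)

Yes, G is 5-colorable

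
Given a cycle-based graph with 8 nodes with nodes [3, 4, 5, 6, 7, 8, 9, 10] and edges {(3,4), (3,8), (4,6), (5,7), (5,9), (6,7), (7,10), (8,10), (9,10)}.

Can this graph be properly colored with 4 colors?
A valid 4-coloring: color 1: [3, 5, 6, 10]; color 2: [4, 7, 8, 9].
(χ(G) = 2 ≤ 4.)

Yes, G is 4-colorable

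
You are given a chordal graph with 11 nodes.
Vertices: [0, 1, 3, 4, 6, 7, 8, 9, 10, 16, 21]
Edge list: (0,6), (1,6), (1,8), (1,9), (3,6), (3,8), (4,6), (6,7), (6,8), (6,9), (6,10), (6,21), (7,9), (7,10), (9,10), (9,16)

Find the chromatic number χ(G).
χ(G) = 4

Clique number ω(G) = 4 (lower bound: χ ≥ ω).
The clique on [6, 7, 9, 10] has size 4, forcing χ ≥ 4, and the coloring below uses 4 colors, so χ(G) = 4.
A valid 4-coloring: color 1: [6, 16]; color 2: [0, 4, 8, 9, 21]; color 3: [1, 3, 7]; color 4: [10].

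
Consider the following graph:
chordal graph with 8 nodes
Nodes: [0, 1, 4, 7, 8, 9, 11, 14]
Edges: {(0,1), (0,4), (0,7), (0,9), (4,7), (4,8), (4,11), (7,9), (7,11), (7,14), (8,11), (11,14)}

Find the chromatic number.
χ(G) = 3

Clique number ω(G) = 3 (lower bound: χ ≥ ω).
The clique on [4, 8, 11] has size 3, forcing χ ≥ 3, and the coloring below uses 3 colors, so χ(G) = 3.
A valid 3-coloring: color 1: [1, 7, 8]; color 2: [4, 9, 14]; color 3: [0, 11].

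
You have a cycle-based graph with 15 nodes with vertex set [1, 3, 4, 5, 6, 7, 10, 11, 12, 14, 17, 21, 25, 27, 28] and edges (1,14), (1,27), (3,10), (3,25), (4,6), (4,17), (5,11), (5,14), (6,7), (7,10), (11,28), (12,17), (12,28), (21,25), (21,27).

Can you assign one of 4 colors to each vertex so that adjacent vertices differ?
Yes, G is 4-colorable

A valid 4-coloring: color 1: [6, 10, 11, 12, 14, 25, 27]; color 2: [1, 3, 5, 7, 17, 21, 28]; color 3: [4].
(χ(G) = 3 ≤ 4.)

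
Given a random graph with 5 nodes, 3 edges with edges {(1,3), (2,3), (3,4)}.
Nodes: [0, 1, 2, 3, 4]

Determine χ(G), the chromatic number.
χ(G) = 2

Clique number ω(G) = 2 (lower bound: χ ≥ ω).
The graph is bipartite (no odd cycle), so 2 colors suffice: χ(G) = 2.
A valid 2-coloring: color 1: [0, 3]; color 2: [1, 2, 4].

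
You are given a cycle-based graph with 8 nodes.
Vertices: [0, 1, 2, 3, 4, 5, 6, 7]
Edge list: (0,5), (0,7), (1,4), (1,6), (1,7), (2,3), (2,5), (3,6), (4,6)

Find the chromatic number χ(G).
χ(G) = 3

Clique number ω(G) = 3 (lower bound: χ ≥ ω).
The clique on [1, 4, 6] has size 3, forcing χ ≥ 3, and the coloring below uses 3 colors, so χ(G) = 3.
A valid 3-coloring: color 1: [2, 6, 7]; color 2: [1, 3, 5]; color 3: [0, 4].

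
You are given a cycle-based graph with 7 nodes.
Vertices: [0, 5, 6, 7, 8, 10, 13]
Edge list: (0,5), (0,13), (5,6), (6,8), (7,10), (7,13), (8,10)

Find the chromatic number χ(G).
χ(G) = 3

Clique number ω(G) = 2 (lower bound: χ ≥ ω).
Odd cycle [5, 0, 13, 7, 10, 8, 6] needs 3 colors (χ ≥ 3).
The coloring below uses 3 colors, so χ(G) = 3.
A valid 3-coloring: color 1: [5, 8, 13]; color 2: [0, 6, 7]; color 3: [10].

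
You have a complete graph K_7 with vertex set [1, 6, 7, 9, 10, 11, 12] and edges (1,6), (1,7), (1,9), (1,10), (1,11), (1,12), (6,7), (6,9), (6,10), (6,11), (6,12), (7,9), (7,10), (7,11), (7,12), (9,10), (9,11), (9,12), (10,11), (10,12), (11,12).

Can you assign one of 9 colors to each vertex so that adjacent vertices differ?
A valid 9-coloring: color 1: [1]; color 2: [10]; color 3: [11]; color 4: [6]; color 5: [12]; color 6: [7]; color 7: [9].
(χ(G) = 7 ≤ 9.)

Yes, G is 9-colorable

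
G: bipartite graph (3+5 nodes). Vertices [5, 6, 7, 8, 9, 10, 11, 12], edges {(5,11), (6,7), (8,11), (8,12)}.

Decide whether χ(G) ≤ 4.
Yes, G is 4-colorable

A valid 4-coloring: color 1: [5, 6, 8, 9, 10]; color 2: [7, 11, 12].
(χ(G) = 2 ≤ 4.)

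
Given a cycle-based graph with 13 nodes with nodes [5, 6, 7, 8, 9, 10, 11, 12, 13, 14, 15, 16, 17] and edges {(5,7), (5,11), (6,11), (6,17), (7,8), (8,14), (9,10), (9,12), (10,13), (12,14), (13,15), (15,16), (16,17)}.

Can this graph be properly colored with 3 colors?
Yes, G is 3-colorable

A valid 3-coloring: color 1: [5, 6, 8, 10, 12, 16]; color 2: [7, 9, 11, 13, 14, 17]; color 3: [15].
(χ(G) = 3 ≤ 3.)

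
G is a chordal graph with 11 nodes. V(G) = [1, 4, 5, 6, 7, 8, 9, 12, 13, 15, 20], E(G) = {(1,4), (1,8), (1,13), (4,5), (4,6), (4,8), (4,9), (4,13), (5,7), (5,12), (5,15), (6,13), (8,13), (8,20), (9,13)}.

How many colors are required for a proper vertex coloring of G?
Clique number ω(G) = 4 (lower bound: χ ≥ ω).
The clique on [1, 4, 8, 13] has size 4, forcing χ ≥ 4, and the coloring below uses 4 colors, so χ(G) = 4.
A valid 4-coloring: color 1: [4, 7, 12, 15, 20]; color 2: [5, 13]; color 3: [6, 8, 9]; color 4: [1].

χ(G) = 4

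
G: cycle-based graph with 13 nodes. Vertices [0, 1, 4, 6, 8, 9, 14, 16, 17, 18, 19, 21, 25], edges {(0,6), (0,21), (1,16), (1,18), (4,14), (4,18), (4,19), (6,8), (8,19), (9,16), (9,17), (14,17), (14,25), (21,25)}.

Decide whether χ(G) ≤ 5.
Yes, G is 5-colorable

A valid 5-coloring: color 1: [6, 14, 16, 18, 19, 21]; color 2: [0, 1, 4, 8, 9, 25]; color 3: [17].
(χ(G) = 3 ≤ 5.)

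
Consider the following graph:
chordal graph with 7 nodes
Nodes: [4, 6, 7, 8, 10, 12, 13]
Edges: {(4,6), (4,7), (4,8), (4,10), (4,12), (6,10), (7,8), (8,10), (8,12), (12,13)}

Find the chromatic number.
χ(G) = 3

Clique number ω(G) = 3 (lower bound: χ ≥ ω).
The clique on [4, 8, 10] has size 3, forcing χ ≥ 3, and the coloring below uses 3 colors, so χ(G) = 3.
A valid 3-coloring: color 1: [4, 13]; color 2: [6, 8]; color 3: [7, 10, 12].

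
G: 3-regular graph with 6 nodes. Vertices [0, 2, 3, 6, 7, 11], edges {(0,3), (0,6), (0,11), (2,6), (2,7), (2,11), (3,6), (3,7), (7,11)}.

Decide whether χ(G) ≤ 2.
The clique on vertices [0, 3, 6] has size 3 > 2, so it alone needs 3 colors.

No, G is not 2-colorable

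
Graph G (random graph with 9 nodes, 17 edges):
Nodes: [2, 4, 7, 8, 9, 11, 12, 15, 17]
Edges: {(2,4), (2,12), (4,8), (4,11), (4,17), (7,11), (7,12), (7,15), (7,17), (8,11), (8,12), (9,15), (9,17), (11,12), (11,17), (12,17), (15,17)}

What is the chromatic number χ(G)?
Clique number ω(G) = 4 (lower bound: χ ≥ ω).
The clique on [7, 11, 12, 17] has size 4, forcing χ ≥ 4, and the coloring below uses 4 colors, so χ(G) = 4.
A valid 4-coloring: color 1: [2, 8, 17]; color 2: [11, 15]; color 3: [4, 9, 12]; color 4: [7].

χ(G) = 4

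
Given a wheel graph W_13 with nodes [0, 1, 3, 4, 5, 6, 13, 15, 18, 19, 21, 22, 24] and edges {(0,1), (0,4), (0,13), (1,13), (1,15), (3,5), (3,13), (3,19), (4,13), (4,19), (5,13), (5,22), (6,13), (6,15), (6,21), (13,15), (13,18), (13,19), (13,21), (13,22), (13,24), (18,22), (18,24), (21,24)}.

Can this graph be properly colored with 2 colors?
No, G is not 2-colorable

The clique on vertices [0, 1, 13] has size 3 > 2, so it alone needs 3 colors.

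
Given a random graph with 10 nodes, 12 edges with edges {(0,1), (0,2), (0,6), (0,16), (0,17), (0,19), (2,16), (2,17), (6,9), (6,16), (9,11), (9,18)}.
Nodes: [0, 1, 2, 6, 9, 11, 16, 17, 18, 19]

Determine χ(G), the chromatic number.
χ(G) = 3

Clique number ω(G) = 3 (lower bound: χ ≥ ω).
The clique on [0, 2, 16] has size 3, forcing χ ≥ 3, and the coloring below uses 3 colors, so χ(G) = 3.
A valid 3-coloring: color 1: [0, 9]; color 2: [1, 11, 16, 17, 18, 19]; color 3: [2, 6].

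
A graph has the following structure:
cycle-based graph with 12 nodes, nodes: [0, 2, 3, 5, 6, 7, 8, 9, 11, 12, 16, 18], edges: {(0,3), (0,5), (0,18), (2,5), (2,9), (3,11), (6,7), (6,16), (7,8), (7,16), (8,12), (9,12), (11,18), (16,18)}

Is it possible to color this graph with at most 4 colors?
Yes, G is 4-colorable

A valid 4-coloring: color 1: [3, 5, 7, 9, 18]; color 2: [0, 2, 11, 12, 16]; color 3: [6, 8].
(χ(G) = 3 ≤ 4.)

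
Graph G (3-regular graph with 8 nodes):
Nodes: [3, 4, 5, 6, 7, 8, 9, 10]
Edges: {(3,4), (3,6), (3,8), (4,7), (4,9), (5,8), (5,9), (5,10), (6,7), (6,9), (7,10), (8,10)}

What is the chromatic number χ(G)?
Clique number ω(G) = 3 (lower bound: χ ≥ ω).
The clique on [5, 8, 10] has size 3, forcing χ ≥ 3, and the coloring below uses 3 colors, so χ(G) = 3.
A valid 3-coloring: color 1: [7, 8, 9]; color 2: [4, 5, 6]; color 3: [3, 10].

χ(G) = 3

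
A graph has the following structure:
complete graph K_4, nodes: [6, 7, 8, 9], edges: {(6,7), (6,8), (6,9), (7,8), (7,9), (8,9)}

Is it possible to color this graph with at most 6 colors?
Yes, G is 6-colorable

A valid 6-coloring: color 1: [8]; color 2: [9]; color 3: [7]; color 4: [6].
(χ(G) = 4 ≤ 6.)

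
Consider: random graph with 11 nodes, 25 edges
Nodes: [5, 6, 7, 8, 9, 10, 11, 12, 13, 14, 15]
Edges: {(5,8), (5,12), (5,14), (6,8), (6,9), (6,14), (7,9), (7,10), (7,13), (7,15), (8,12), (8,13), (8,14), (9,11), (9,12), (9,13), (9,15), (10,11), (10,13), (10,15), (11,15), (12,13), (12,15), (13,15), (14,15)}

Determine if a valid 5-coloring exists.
Yes, G is 5-colorable

A valid 5-coloring: color 1: [8, 15]; color 2: [5, 9, 10]; color 3: [11, 13, 14]; color 4: [6, 7, 12].
(χ(G) = 4 ≤ 5.)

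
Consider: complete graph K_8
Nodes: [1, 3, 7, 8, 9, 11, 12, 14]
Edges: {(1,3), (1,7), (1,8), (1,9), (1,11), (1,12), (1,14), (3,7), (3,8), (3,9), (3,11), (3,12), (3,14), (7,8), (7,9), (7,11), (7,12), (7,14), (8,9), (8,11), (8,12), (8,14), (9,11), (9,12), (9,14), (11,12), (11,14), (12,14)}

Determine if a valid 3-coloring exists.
The clique on vertices [1, 3, 7, 8, 9, 11, 12, 14] has size 8 > 3, so it alone needs 8 colors.

No, G is not 3-colorable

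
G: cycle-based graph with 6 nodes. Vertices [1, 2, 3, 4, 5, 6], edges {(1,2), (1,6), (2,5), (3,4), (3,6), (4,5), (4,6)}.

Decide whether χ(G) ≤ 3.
Yes, G is 3-colorable

A valid 3-coloring: color 1: [5, 6]; color 2: [2, 4]; color 3: [1, 3].
(χ(G) = 3 ≤ 3.)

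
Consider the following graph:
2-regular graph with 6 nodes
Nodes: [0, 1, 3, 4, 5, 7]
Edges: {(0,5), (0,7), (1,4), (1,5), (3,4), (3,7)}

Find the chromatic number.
χ(G) = 2

Clique number ω(G) = 2 (lower bound: χ ≥ ω).
The graph is bipartite (no odd cycle), so 2 colors suffice: χ(G) = 2.
A valid 2-coloring: color 1: [0, 1, 3]; color 2: [4, 5, 7].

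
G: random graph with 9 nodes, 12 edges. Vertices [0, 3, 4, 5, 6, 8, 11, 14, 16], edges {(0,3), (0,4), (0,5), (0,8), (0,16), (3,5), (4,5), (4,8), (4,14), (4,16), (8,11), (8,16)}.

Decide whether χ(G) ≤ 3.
No, G is not 3-colorable

The clique on vertices [0, 4, 8, 16] has size 4 > 3, so it alone needs 4 colors.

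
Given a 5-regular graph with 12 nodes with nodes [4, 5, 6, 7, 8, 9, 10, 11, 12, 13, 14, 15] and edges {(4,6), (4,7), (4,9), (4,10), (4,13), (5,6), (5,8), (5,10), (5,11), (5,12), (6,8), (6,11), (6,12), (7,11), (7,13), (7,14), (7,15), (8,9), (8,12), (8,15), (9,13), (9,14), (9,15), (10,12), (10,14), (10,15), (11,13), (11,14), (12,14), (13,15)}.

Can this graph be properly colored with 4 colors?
A valid 4-coloring: color 1: [8, 10, 13]; color 2: [6, 7, 9]; color 3: [4, 5, 14, 15]; color 4: [11, 12].
(χ(G) = 4 ≤ 4.)

Yes, G is 4-colorable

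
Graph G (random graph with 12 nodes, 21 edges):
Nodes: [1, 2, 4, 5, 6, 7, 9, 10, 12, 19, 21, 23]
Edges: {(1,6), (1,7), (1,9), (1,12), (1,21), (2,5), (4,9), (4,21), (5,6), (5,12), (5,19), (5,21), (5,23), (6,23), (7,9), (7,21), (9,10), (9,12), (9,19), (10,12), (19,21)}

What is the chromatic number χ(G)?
χ(G) = 3

Clique number ω(G) = 3 (lower bound: χ ≥ ω).
The clique on [1, 9, 12] has size 3, forcing χ ≥ 3, and the coloring below uses 3 colors, so χ(G) = 3.
A valid 3-coloring: color 1: [1, 4, 5, 10]; color 2: [2, 6, 9, 21]; color 3: [7, 12, 19, 23].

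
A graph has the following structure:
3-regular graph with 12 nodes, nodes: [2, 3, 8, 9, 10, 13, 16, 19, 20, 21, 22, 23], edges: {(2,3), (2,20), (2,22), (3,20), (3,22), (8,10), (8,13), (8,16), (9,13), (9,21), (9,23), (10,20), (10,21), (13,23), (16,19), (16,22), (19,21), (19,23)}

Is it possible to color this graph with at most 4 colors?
Yes, G is 4-colorable

A valid 4-coloring: color 1: [3, 16, 21, 23]; color 2: [2, 10, 13, 19]; color 3: [8, 9, 20, 22].
(χ(G) = 3 ≤ 4.)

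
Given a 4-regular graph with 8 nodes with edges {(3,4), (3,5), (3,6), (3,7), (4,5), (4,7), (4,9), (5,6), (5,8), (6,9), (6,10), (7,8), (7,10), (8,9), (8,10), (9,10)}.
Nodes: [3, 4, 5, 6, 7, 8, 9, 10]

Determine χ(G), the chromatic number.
Clique number ω(G) = 3 (lower bound: χ ≥ ω).
The clique on [8, 9, 10] has size 3, forcing χ ≥ 3, and the coloring below uses 3 colors, so χ(G) = 3.
A valid 3-coloring: color 1: [5, 7, 9]; color 2: [4, 6, 8]; color 3: [3, 10].

χ(G) = 3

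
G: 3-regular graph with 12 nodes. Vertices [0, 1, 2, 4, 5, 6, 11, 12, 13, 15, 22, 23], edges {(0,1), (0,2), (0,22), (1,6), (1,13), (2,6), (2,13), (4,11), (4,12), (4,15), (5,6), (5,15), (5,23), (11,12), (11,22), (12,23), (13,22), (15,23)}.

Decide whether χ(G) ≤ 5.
A valid 5-coloring: color 1: [1, 2, 5, 12, 22]; color 2: [0, 4, 6, 13, 23]; color 3: [11, 15].
(χ(G) = 3 ≤ 5.)

Yes, G is 5-colorable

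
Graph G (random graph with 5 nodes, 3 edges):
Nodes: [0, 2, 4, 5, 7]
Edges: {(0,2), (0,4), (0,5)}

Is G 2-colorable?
Yes, G is 2-colorable

A valid 2-coloring: color 1: [0, 7]; color 2: [2, 4, 5].
(χ(G) = 2 ≤ 2.)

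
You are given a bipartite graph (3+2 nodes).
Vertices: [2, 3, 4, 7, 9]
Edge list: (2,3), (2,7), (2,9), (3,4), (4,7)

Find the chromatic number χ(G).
χ(G) = 2

Clique number ω(G) = 2 (lower bound: χ ≥ ω).
The graph is bipartite (no odd cycle), so 2 colors suffice: χ(G) = 2.
A valid 2-coloring: color 1: [2, 4]; color 2: [3, 7, 9].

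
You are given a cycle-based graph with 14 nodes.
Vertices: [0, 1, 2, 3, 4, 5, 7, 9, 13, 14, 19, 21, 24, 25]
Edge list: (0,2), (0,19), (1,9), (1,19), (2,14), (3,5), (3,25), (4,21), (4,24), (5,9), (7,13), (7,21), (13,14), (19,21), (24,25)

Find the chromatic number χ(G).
χ(G) = 3

Clique number ω(G) = 2 (lower bound: χ ≥ ω).
Odd cycle [1, 9, 5, 3, 25, 24, 4, 21, 19] needs 3 colors (χ ≥ 3).
The coloring below uses 3 colors, so χ(G) = 3.
A valid 3-coloring: color 1: [2, 3, 7, 9, 19, 24]; color 2: [0, 1, 5, 13, 21, 25]; color 3: [4, 14].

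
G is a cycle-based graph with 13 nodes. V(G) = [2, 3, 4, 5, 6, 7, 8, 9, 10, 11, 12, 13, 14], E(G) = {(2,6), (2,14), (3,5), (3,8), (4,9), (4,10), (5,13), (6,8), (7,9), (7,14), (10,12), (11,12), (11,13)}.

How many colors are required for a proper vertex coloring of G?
Clique number ω(G) = 2 (lower bound: χ ≥ ω).
Odd cycle [7, 9, 4, 10, 12, 11, 13, 5, 3, 8, 6, 2, 14] needs 3 colors (χ ≥ 3).
The coloring below uses 3 colors, so χ(G) = 3.
A valid 3-coloring: color 1: [2, 3, 4, 7, 12, 13]; color 2: [5, 8, 9, 10, 11, 14]; color 3: [6].

χ(G) = 3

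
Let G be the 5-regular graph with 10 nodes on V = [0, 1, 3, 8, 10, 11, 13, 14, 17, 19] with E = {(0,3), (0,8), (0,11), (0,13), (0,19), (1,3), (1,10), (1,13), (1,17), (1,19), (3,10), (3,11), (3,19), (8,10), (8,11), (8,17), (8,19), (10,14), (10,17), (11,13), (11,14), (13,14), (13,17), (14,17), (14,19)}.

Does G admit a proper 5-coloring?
A valid 5-coloring: color 1: [1, 8, 14]; color 2: [11, 17, 19]; color 3: [10, 13]; color 4: [0]; color 5: [3].
(χ(G) = 4 ≤ 5.)

Yes, G is 5-colorable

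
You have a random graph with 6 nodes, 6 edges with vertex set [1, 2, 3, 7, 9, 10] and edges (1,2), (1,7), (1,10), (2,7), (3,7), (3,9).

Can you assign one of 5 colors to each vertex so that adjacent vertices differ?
A valid 5-coloring: color 1: [7, 9, 10]; color 2: [1, 3]; color 3: [2].
(χ(G) = 3 ≤ 5.)

Yes, G is 5-colorable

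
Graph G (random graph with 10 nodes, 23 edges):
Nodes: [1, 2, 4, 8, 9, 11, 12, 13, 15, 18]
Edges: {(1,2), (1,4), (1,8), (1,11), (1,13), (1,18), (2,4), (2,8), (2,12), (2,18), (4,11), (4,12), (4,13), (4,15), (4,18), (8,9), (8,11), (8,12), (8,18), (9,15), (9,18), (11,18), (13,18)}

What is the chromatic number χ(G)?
χ(G) = 4

Clique number ω(G) = 4 (lower bound: χ ≥ ω).
The clique on [1, 2, 8, 18] has size 4, forcing χ ≥ 4, and the coloring below uses 4 colors, so χ(G) = 4.
A valid 4-coloring: color 1: [12, 15, 18]; color 2: [4, 8]; color 3: [1, 9]; color 4: [2, 11, 13].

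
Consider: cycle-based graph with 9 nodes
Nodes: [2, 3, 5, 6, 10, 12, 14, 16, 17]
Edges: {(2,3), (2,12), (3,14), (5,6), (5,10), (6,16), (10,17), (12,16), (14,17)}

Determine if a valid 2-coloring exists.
Odd cycle [12, 16, 6, 5, 10, 17, 14, 3, 2] needs 3 colors (χ ≥ 3).
Hence χ(G) ≥ 3 > 2, so no proper 2-coloring exists.

No, G is not 2-colorable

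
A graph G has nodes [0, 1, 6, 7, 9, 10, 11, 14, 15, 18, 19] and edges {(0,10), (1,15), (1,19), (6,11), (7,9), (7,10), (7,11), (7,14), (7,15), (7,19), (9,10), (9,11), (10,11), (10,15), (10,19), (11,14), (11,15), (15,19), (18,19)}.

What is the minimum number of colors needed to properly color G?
Clique number ω(G) = 4 (lower bound: χ ≥ ω).
The clique on [7, 9, 10, 11] has size 4, forcing χ ≥ 4, and the coloring below uses 4 colors, so χ(G) = 4.
A valid 4-coloring: color 1: [1, 6, 10, 14, 18]; color 2: [0, 7]; color 3: [11, 19]; color 4: [9, 15].

χ(G) = 4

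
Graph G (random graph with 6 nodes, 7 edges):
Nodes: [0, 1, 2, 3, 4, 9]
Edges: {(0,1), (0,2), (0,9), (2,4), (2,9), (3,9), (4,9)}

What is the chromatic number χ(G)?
χ(G) = 3

Clique number ω(G) = 3 (lower bound: χ ≥ ω).
The clique on [0, 2, 9] has size 3, forcing χ ≥ 3, and the coloring below uses 3 colors, so χ(G) = 3.
A valid 3-coloring: color 1: [1, 9]; color 2: [2, 3]; color 3: [0, 4].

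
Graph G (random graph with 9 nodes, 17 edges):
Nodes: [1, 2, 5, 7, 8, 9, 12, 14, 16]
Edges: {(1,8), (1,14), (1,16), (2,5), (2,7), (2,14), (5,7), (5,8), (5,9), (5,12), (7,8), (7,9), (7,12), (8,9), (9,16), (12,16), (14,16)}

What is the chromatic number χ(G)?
Clique number ω(G) = 4 (lower bound: χ ≥ ω).
The clique on [5, 7, 8, 9] has size 4, forcing χ ≥ 4, and the coloring below uses 4 colors, so χ(G) = 4.
A valid 4-coloring: color 1: [5, 14]; color 2: [1, 7]; color 3: [2, 9, 12]; color 4: [8, 16].

χ(G) = 4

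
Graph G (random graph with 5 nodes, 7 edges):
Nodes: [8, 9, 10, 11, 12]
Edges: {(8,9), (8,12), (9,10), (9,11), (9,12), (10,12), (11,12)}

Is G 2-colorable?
No, G is not 2-colorable

The clique on vertices [8, 9, 12] has size 3 > 2, so it alone needs 3 colors.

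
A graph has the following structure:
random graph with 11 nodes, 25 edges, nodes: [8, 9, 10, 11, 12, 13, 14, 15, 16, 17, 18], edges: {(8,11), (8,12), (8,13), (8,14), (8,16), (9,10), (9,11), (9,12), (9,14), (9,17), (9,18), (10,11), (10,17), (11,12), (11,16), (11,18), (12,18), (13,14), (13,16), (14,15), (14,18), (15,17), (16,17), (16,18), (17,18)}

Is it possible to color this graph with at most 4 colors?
Yes, G is 4-colorable

A valid 4-coloring: color 1: [11, 14, 17]; color 2: [8, 9, 15]; color 3: [10, 13, 18]; color 4: [12, 16].
(χ(G) = 4 ≤ 4.)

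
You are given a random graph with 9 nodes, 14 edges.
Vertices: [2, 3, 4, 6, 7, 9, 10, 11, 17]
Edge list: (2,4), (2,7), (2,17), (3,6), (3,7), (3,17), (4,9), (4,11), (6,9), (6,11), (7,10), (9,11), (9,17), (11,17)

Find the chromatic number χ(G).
χ(G) = 3

Clique number ω(G) = 3 (lower bound: χ ≥ ω).
The clique on [9, 11, 17] has size 3, forcing χ ≥ 3, and the coloring below uses 3 colors, so χ(G) = 3.
A valid 3-coloring: color 1: [4, 6, 7, 17]; color 2: [2, 3, 9, 10]; color 3: [11].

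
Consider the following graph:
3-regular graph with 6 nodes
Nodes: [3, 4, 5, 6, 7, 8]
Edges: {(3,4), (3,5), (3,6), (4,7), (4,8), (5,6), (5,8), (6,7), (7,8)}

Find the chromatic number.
χ(G) = 3

Clique number ω(G) = 3 (lower bound: χ ≥ ω).
The clique on [4, 7, 8] has size 3, forcing χ ≥ 3, and the coloring below uses 3 colors, so χ(G) = 3.
A valid 3-coloring: color 1: [6, 8]; color 2: [3, 7]; color 3: [4, 5].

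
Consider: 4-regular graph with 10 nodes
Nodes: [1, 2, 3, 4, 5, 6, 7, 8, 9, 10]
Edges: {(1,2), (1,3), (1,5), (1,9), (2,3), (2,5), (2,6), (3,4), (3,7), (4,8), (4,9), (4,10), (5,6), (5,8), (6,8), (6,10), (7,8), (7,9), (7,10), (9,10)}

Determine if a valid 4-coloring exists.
A valid 4-coloring: color 1: [3, 5, 10]; color 2: [1, 4, 6, 7]; color 3: [2, 8, 9].
(χ(G) = 3 ≤ 4.)

Yes, G is 4-colorable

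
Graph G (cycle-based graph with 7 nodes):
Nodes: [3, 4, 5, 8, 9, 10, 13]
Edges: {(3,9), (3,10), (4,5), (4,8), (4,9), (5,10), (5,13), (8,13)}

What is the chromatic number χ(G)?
Clique number ω(G) = 2 (lower bound: χ ≥ ω).
Odd cycle [9, 3, 10, 5, 13, 8, 4] needs 3 colors (χ ≥ 3).
The coloring below uses 3 colors, so χ(G) = 3.
A valid 3-coloring: color 1: [3, 4, 13]; color 2: [5, 8, 9]; color 3: [10].

χ(G) = 3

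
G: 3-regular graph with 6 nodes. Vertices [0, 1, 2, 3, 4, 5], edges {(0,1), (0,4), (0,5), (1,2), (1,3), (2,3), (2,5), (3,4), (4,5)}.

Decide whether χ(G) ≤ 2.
The clique on vertices [0, 4, 5] has size 3 > 2, so it alone needs 3 colors.

No, G is not 2-colorable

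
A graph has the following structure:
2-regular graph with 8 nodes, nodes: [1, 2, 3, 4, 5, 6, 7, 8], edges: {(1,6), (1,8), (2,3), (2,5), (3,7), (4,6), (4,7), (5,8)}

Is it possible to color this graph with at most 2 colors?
Yes, G is 2-colorable

A valid 2-coloring: color 1: [1, 3, 4, 5]; color 2: [2, 6, 7, 8].
(χ(G) = 2 ≤ 2.)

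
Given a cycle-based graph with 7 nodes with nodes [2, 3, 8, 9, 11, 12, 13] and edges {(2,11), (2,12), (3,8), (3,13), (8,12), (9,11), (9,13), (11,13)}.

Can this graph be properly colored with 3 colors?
A valid 3-coloring: color 1: [2, 8, 13]; color 2: [3, 11, 12]; color 3: [9].
(χ(G) = 3 ≤ 3.)

Yes, G is 3-colorable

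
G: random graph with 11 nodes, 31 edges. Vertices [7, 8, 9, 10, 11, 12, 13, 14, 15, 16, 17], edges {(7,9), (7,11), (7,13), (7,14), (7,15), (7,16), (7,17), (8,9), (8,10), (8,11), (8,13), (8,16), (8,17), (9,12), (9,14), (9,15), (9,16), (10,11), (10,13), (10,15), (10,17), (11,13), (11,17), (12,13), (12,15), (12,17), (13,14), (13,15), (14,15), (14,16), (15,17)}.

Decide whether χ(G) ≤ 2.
No, G is not 2-colorable

The clique on vertices [8, 10, 11, 17] has size 4 > 2, so it alone needs 4 colors.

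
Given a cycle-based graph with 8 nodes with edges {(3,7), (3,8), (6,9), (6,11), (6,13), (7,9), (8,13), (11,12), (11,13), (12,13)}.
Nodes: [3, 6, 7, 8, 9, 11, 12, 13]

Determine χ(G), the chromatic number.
χ(G) = 3

Clique number ω(G) = 3 (lower bound: χ ≥ ω).
The clique on [11, 12, 13] has size 3, forcing χ ≥ 3, and the coloring below uses 3 colors, so χ(G) = 3.
A valid 3-coloring: color 1: [3, 9, 13]; color 2: [7, 8, 11]; color 3: [6, 12].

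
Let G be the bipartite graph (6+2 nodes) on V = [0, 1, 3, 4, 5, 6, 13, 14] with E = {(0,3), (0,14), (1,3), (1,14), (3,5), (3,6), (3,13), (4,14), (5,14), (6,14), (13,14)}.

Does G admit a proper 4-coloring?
A valid 4-coloring: color 1: [3, 14]; color 2: [0, 1, 4, 5, 6, 13].
(χ(G) = 2 ≤ 4.)

Yes, G is 4-colorable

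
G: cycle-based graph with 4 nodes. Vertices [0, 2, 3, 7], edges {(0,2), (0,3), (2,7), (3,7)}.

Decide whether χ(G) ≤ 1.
No, G is not 1-colorable

Edge (0,2) forces its endpoints to differ, so 1 color is not enough.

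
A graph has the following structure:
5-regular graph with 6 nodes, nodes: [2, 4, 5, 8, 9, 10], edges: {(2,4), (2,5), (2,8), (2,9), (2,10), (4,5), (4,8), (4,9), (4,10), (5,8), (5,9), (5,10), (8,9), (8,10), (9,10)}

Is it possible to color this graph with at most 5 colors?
No, G is not 5-colorable

The clique on vertices [2, 4, 5, 8, 9, 10] has size 6 > 5, so it alone needs 6 colors.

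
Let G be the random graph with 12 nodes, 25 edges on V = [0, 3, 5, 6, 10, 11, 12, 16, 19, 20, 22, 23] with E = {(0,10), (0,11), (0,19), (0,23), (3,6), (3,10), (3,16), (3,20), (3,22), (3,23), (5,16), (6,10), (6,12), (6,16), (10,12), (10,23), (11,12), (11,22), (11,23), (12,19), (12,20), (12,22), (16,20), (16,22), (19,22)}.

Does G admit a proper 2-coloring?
No, G is not 2-colorable

The clique on vertices [0, 10, 23] has size 3 > 2, so it alone needs 3 colors.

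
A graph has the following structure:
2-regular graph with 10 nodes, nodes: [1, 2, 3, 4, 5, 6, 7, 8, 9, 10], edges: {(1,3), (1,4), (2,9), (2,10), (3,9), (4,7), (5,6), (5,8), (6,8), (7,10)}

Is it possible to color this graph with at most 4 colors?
A valid 4-coloring: color 1: [4, 8, 9, 10]; color 2: [2, 3, 6, 7]; color 3: [1, 5].
(χ(G) = 3 ≤ 4.)

Yes, G is 4-colorable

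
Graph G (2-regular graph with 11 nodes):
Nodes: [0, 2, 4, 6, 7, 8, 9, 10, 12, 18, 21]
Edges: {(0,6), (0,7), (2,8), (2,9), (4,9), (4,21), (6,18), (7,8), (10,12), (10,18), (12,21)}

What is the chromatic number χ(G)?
χ(G) = 3

Clique number ω(G) = 2 (lower bound: χ ≥ ω).
Odd cycle [7, 8, 2, 9, 4, 21, 12, 10, 18, 6, 0] needs 3 colors (χ ≥ 3).
The coloring below uses 3 colors, so χ(G) = 3.
A valid 3-coloring: color 1: [2, 6, 7, 10, 21]; color 2: [0, 8, 9, 12, 18]; color 3: [4].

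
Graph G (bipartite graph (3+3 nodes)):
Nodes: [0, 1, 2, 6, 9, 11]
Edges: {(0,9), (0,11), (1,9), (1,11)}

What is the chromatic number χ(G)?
Clique number ω(G) = 2 (lower bound: χ ≥ ω).
The graph is bipartite (no odd cycle), so 2 colors suffice: χ(G) = 2.
A valid 2-coloring: color 1: [2, 6, 9, 11]; color 2: [0, 1].

χ(G) = 2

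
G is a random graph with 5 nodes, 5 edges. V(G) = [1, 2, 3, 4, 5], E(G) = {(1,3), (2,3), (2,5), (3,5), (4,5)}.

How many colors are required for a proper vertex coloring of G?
χ(G) = 3

Clique number ω(G) = 3 (lower bound: χ ≥ ω).
The clique on [2, 3, 5] has size 3, forcing χ ≥ 3, and the coloring below uses 3 colors, so χ(G) = 3.
A valid 3-coloring: color 1: [3, 4]; color 2: [1, 5]; color 3: [2].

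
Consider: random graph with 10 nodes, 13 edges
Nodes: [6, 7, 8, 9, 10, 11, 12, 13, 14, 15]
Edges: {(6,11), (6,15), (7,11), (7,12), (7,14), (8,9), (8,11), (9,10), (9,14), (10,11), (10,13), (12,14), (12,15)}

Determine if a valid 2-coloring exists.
No, G is not 2-colorable

The clique on vertices [7, 12, 14] has size 3 > 2, so it alone needs 3 colors.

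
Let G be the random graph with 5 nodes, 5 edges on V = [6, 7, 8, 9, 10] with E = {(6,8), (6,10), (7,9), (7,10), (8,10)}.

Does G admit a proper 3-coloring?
A valid 3-coloring: color 1: [9, 10]; color 2: [7, 8]; color 3: [6].
(χ(G) = 3 ≤ 3.)

Yes, G is 3-colorable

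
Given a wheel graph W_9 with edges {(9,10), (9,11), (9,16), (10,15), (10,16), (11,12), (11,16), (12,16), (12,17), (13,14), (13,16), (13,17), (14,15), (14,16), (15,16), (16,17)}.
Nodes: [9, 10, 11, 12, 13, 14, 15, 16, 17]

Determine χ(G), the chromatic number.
χ(G) = 3

Clique number ω(G) = 3 (lower bound: χ ≥ ω).
The clique on [9, 10, 16] has size 3, forcing χ ≥ 3, and the coloring below uses 3 colors, so χ(G) = 3.
A valid 3-coloring: color 1: [16]; color 2: [10, 11, 14, 17]; color 3: [9, 12, 13, 15].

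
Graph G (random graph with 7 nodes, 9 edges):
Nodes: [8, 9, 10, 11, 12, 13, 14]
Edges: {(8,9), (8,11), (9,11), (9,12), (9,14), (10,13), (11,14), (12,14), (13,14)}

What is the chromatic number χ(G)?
Clique number ω(G) = 3 (lower bound: χ ≥ ω).
The clique on [8, 9, 11] has size 3, forcing χ ≥ 3, and the coloring below uses 3 colors, so χ(G) = 3.
A valid 3-coloring: color 1: [9, 13]; color 2: [8, 10, 14]; color 3: [11, 12].

χ(G) = 3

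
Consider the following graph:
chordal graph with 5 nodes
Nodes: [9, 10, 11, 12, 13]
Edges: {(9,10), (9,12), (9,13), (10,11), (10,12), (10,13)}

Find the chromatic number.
Clique number ω(G) = 3 (lower bound: χ ≥ ω).
The clique on [9, 10, 12] has size 3, forcing χ ≥ 3, and the coloring below uses 3 colors, so χ(G) = 3.
A valid 3-coloring: color 1: [10]; color 2: [9, 11]; color 3: [12, 13].

χ(G) = 3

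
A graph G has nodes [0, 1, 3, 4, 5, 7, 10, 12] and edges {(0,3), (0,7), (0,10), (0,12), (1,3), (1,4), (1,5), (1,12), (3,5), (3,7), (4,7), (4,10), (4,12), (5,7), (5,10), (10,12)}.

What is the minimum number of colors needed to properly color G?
χ(G) = 3

Clique number ω(G) = 3 (lower bound: χ ≥ ω).
The clique on [0, 10, 12] has size 3, forcing χ ≥ 3, and the coloring below uses 3 colors, so χ(G) = 3.
A valid 3-coloring: color 1: [3, 12]; color 2: [1, 7, 10]; color 3: [0, 4, 5].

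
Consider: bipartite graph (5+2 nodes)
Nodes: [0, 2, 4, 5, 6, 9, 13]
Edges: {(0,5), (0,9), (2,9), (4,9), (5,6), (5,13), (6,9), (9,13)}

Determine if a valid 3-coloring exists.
A valid 3-coloring: color 1: [5, 9]; color 2: [0, 2, 4, 6, 13].
(χ(G) = 2 ≤ 3.)

Yes, G is 3-colorable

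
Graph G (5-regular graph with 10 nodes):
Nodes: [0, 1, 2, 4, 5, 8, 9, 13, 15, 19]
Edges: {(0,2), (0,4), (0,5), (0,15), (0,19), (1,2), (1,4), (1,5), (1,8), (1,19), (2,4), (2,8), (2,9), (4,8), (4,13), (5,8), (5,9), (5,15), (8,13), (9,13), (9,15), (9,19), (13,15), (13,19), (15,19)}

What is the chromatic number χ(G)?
χ(G) = 4

Clique number ω(G) = 4 (lower bound: χ ≥ ω).
The clique on [1, 2, 4, 8] has size 4, forcing χ ≥ 4, and the coloring below uses 4 colors, so χ(G) = 4.
A valid 4-coloring: color 1: [0, 8, 9]; color 2: [4, 5, 19]; color 3: [1, 15]; color 4: [2, 13].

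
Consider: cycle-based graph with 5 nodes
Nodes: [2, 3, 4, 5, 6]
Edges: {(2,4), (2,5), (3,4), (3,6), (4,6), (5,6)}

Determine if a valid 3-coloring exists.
Yes, G is 3-colorable

A valid 3-coloring: color 1: [2, 6]; color 2: [4, 5]; color 3: [3].
(χ(G) = 3 ≤ 3.)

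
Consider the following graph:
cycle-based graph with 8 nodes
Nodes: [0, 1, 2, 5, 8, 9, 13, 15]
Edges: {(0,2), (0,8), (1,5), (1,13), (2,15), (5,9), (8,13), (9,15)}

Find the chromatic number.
χ(G) = 2

Clique number ω(G) = 2 (lower bound: χ ≥ ω).
The graph is bipartite (no odd cycle), so 2 colors suffice: χ(G) = 2.
A valid 2-coloring: color 1: [1, 2, 8, 9]; color 2: [0, 5, 13, 15].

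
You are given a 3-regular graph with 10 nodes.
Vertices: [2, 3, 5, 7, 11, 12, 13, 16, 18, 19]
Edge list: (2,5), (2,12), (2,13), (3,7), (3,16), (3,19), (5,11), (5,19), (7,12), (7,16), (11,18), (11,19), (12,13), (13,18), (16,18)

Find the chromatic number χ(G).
Clique number ω(G) = 3 (lower bound: χ ≥ ω).
The clique on [2, 12, 13] has size 3, forcing χ ≥ 3, and the coloring below uses 3 colors, so χ(G) = 3.
A valid 3-coloring: color 1: [2, 7, 18, 19]; color 2: [11, 13, 16]; color 3: [3, 5, 12].

χ(G) = 3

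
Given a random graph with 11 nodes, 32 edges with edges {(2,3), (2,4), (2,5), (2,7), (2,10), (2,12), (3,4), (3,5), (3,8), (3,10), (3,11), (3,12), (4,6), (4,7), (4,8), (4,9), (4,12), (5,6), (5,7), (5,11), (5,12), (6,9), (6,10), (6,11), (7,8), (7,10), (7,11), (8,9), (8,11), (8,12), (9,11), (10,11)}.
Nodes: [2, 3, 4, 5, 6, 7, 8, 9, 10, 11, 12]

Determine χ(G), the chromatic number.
χ(G) = 4

Clique number ω(G) = 4 (lower bound: χ ≥ ω).
The clique on [3, 4, 8, 12] has size 4, forcing χ ≥ 4, and the coloring below uses 4 colors, so χ(G) = 4.
A valid 4-coloring: color 1: [3, 7, 9]; color 2: [11, 12]; color 3: [2, 6, 8]; color 4: [4, 5, 10].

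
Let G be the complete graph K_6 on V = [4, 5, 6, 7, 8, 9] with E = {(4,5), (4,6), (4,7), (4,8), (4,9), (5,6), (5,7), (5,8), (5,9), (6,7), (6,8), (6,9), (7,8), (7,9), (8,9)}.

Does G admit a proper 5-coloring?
No, G is not 5-colorable

The clique on vertices [4, 5, 6, 7, 8, 9] has size 6 > 5, so it alone needs 6 colors.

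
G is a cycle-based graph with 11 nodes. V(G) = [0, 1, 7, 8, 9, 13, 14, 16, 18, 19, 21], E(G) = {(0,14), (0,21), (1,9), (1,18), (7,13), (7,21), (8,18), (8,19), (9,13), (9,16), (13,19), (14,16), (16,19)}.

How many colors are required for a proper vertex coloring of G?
Clique number ω(G) = 2 (lower bound: χ ≥ ω).
Odd cycle [21, 0, 14, 16, 19, 13, 7] needs 3 colors (χ ≥ 3).
The coloring below uses 3 colors, so χ(G) = 3.
A valid 3-coloring: color 1: [0, 1, 8, 13, 16]; color 2: [9, 14, 18, 19, 21]; color 3: [7].

χ(G) = 3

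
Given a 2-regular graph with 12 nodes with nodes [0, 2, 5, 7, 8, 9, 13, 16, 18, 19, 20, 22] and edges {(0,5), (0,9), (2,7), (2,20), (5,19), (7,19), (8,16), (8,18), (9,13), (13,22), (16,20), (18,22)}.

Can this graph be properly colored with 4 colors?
Yes, G is 4-colorable

A valid 4-coloring: color 1: [5, 7, 8, 9, 20, 22]; color 2: [0, 2, 13, 16, 18, 19].
(χ(G) = 2 ≤ 4.)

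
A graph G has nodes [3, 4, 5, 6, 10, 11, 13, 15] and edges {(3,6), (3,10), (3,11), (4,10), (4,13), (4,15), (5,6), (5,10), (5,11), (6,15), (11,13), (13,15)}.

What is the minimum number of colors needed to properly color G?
Clique number ω(G) = 3 (lower bound: χ ≥ ω).
The clique on [4, 13, 15] has size 3, forcing χ ≥ 3, and the coloring below uses 3 colors, so χ(G) = 3.
A valid 3-coloring: color 1: [10, 11, 15]; color 2: [4, 6]; color 3: [3, 5, 13].

χ(G) = 3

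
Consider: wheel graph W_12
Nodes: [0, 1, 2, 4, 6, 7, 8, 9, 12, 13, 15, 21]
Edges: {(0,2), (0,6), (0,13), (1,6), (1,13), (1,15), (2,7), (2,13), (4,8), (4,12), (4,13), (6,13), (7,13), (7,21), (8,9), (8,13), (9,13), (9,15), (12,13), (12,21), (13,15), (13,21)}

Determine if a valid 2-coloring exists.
The clique on vertices [0, 2, 13] has size 3 > 2, so it alone needs 3 colors.

No, G is not 2-colorable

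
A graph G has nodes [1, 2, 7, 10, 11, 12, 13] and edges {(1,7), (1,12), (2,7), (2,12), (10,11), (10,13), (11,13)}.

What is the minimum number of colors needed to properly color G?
Clique number ω(G) = 3 (lower bound: χ ≥ ω).
The clique on [10, 11, 13] has size 3, forcing χ ≥ 3, and the coloring below uses 3 colors, so χ(G) = 3.
A valid 3-coloring: color 1: [1, 2, 11]; color 2: [7, 10, 12]; color 3: [13].

χ(G) = 3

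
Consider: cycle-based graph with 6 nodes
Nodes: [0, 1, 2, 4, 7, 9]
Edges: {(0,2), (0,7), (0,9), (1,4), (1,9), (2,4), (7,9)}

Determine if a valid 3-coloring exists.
Yes, G is 3-colorable

A valid 3-coloring: color 1: [4, 9]; color 2: [0, 1]; color 3: [2, 7].
(χ(G) = 3 ≤ 3.)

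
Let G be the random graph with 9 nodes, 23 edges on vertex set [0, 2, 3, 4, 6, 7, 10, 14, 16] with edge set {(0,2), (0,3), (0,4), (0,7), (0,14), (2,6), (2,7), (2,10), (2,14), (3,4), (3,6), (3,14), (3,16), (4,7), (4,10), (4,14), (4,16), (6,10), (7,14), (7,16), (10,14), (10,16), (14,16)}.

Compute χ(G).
χ(G) = 4

Clique number ω(G) = 4 (lower bound: χ ≥ ω).
The clique on [0, 2, 7, 14] has size 4, forcing χ ≥ 4, and the coloring below uses 4 colors, so χ(G) = 4.
A valid 4-coloring: color 1: [6, 14]; color 2: [2, 4]; color 3: [3, 7, 10]; color 4: [0, 16].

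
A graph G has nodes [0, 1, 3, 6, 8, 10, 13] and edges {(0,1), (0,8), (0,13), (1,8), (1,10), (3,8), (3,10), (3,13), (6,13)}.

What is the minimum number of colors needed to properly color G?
χ(G) = 3

Clique number ω(G) = 3 (lower bound: χ ≥ ω).
The clique on [0, 1, 8] has size 3, forcing χ ≥ 3, and the coloring below uses 3 colors, so χ(G) = 3.
A valid 3-coloring: color 1: [0, 3, 6]; color 2: [1, 13]; color 3: [8, 10].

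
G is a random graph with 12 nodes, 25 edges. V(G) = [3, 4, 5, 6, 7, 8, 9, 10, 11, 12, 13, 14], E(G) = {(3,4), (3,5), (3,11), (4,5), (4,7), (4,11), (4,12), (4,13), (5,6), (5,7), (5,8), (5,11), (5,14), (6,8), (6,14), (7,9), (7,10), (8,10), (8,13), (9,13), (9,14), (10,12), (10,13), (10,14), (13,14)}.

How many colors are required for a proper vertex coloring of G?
Clique number ω(G) = 4 (lower bound: χ ≥ ω).
The clique on [3, 4, 5, 11] has size 4, forcing χ ≥ 4, and the coloring below uses 4 colors, so χ(G) = 4.
A valid 4-coloring: color 1: [5, 9, 10]; color 2: [4, 8, 14]; color 3: [6, 7, 11, 12, 13]; color 4: [3].

χ(G) = 4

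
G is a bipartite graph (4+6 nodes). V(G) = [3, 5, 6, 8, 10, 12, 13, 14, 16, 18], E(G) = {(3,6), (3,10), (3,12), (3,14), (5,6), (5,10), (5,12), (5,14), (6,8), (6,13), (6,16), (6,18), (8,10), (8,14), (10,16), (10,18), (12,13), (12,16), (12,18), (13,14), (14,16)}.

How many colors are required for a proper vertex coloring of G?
Clique number ω(G) = 2 (lower bound: χ ≥ ω).
The graph is bipartite (no odd cycle), so 2 colors suffice: χ(G) = 2.
A valid 2-coloring: color 1: [6, 10, 12, 14]; color 2: [3, 5, 8, 13, 16, 18].

χ(G) = 2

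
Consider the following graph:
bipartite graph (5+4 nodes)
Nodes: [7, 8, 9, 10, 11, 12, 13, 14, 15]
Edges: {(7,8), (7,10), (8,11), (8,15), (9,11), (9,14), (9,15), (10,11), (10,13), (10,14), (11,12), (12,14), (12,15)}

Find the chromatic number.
Clique number ω(G) = 2 (lower bound: χ ≥ ω).
The graph is bipartite (no odd cycle), so 2 colors suffice: χ(G) = 2.
A valid 2-coloring: color 1: [7, 11, 13, 14, 15]; color 2: [8, 9, 10, 12].

χ(G) = 2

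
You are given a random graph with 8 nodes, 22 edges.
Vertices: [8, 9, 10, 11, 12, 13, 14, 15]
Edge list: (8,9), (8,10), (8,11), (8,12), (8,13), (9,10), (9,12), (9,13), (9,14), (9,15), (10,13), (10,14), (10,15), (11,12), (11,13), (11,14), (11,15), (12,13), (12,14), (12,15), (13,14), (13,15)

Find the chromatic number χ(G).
Clique number ω(G) = 4 (lower bound: χ ≥ ω).
The clique on [8, 9, 10, 13] has size 4, forcing χ ≥ 4, and the coloring below uses 4 colors, so χ(G) = 4.
A valid 4-coloring: color 1: [13]; color 2: [10, 12]; color 3: [9, 11]; color 4: [8, 14, 15].

χ(G) = 4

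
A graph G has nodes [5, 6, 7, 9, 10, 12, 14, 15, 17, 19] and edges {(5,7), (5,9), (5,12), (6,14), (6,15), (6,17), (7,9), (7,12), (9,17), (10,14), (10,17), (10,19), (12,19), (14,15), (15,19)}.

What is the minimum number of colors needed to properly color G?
χ(G) = 3

Clique number ω(G) = 3 (lower bound: χ ≥ ω).
The clique on [5, 7, 9] has size 3, forcing χ ≥ 3, and the coloring below uses 3 colors, so χ(G) = 3.
A valid 3-coloring: color 1: [7, 14, 17, 19]; color 2: [9, 10, 12, 15]; color 3: [5, 6].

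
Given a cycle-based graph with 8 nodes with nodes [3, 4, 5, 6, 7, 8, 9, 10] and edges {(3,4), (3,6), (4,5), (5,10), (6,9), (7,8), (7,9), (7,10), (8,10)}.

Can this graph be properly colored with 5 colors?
A valid 5-coloring: color 1: [3, 5, 7]; color 2: [4, 9, 10]; color 3: [6, 8].
(χ(G) = 3 ≤ 5.)

Yes, G is 5-colorable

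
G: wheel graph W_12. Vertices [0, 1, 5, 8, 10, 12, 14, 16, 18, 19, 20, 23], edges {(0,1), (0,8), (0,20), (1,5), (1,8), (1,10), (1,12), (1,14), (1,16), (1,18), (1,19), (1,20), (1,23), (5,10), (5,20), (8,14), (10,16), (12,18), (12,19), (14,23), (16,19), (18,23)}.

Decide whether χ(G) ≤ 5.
A valid 5-coloring: color 1: [1]; color 2: [0, 5, 14, 16, 18]; color 3: [8, 10, 12, 20, 23]; color 4: [19].
(χ(G) = 4 ≤ 5.)

Yes, G is 5-colorable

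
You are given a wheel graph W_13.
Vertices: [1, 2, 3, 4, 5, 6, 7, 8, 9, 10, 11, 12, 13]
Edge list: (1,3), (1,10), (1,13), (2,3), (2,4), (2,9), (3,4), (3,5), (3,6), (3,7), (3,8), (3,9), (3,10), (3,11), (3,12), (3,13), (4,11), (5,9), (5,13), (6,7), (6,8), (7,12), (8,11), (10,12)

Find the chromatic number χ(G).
χ(G) = 3

Clique number ω(G) = 3 (lower bound: χ ≥ ω).
The clique on [1, 3, 10] has size 3, forcing χ ≥ 3, and the coloring below uses 3 colors, so χ(G) = 3.
A valid 3-coloring: color 1: [3]; color 2: [4, 7, 8, 9, 10, 13]; color 3: [1, 2, 5, 6, 11, 12].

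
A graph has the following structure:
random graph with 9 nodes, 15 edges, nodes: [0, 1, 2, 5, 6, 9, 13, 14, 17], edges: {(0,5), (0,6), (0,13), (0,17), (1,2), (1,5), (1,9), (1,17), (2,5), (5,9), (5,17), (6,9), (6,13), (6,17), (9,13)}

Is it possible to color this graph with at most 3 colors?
No, G is not 3-colorable

Suppose a proper 3-coloring c exists. The clique [0, 5, 17] takes 3 distinct colors; by symmetry let c(0) = 1, c(5) = 2, c(17) = 3.
- Vertex 1: neighbors [5, 17] already have colors [2, 3] ⇒ c(1) = 1.
- Vertex 6: neighbors [0, 17] already have colors [1, 3] ⇒ c(6) = 2.
- Vertex 9: neighbors [1, 5] already have colors [1, 2] ⇒ c(9) = 3.
- Vertex 13: neighbors [0, 6, 9] already have colors [1, 2, 3] — all 3 colors blocked. Contradiction.
The forced assignments end in a contradiction, so G has no proper 3-coloring (χ ≥ 4).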